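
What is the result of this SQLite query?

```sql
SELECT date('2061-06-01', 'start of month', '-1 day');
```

2061-05-31

`start of month` rewinds 2061-06-01 to 2061-06-01.
Going back 1 day from 2061-06-01 reaches 2061-05-31 (last day of May, 31 days).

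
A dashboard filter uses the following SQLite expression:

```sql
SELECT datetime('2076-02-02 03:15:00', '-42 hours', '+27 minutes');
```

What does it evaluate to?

-42 hours from 2076-02-02 03:15:00 is 2076-01-31 09:15:00 (crosses midnight).
+27 minutes from 2076-01-31 09:15:00 is 2076-01-31 09:42:00.

2076-01-31 09:42:00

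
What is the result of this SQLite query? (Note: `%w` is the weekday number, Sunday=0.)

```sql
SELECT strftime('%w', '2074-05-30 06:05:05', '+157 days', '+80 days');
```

First apply '+157 days', '+80 days': 2074-05-30 06:05:05 → 2075-01-22 06:05:05.
2075-01-22 is a Tuesday; with Sunday=0 that is 2.

2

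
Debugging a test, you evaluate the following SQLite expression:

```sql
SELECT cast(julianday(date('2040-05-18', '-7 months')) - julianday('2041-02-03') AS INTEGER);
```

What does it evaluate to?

-474

Adding -7 months to 2040-05-18 gives 2039-10-18.
13 days remain in October 2039 after the 18th (31 − 18).
Full months from November 2039 through January 2041 contribute their day counts.
Then 3 days into February 2041.
Total: 13 + 30 + 31 + 31 + 29 + 31 + 30 + 31 + 30 + 31 + 31 + 30 + 31 + 30 + 31 + 31 + 3 = 474.
The subtraction is earlier − later, so the result is −474 → -474.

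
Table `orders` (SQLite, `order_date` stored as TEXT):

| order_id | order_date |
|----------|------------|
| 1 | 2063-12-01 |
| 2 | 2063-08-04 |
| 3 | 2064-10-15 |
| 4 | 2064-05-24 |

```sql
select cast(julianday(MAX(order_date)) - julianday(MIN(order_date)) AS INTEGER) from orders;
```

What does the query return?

MIN = 2063-08-04, MAX = 2064-10-15.
27 days remain in August 2063 after the 4th (31 − 4).
Full months from September 2063 through September 2064 contribute their day counts.
Then 15 days into October 2064.
Total: 27 + 30 + 31 + 30 + 31 + 31 + 29 + 31 + 30 + 31 + 30 + 31 + 31 + 30 + 15 = 438.

438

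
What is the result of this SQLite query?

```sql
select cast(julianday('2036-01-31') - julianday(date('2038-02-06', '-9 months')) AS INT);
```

Adding -9 months to 2038-02-06 gives 2037-05-06.
0 days remain in January 2036 after the 31st (31 − 31).
Full months from February 2036 through April 2037 contribute their day counts.
Then 6 days into May 2037.
Total: 0 + 29 + 31 + 30 + 31 + 30 + 31 + 31 + 30 + 31 + 30 + 31 + 31 + 28 + 31 + 30 + 6 = 461.
The subtraction is earlier − later, so the result is −461 → -461.

-461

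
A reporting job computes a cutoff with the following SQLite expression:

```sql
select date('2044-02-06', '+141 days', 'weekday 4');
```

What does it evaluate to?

Applying '+141 days' to 2044-02-06: counting 141 days forward gives 2044-06-26.
`weekday 4` advances to the next Thursday; 2044-06-26 is a Sunday, so it moves forward to 2044-06-30.

2044-06-30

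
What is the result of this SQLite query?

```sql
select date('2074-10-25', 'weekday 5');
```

2074-10-26

`weekday 5` advances to the next Friday; 2074-10-25 is a Thursday, so it moves forward to 2074-10-26.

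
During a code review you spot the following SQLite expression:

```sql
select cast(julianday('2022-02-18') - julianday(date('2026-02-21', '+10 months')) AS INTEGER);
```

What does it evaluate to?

Adding +10 months to 2026-02-21 gives 2026-12-21.
10 days remain in February 2022 after the 18th (28 − 18).
Full months from March 2022 through November 2026 contribute their day counts.
Then 21 days into December 2026.
Total: 10 + 31 + 30 + 31 + 30 + 31 + 31 + 30 + 31 + 30 + 31 + 31 + 28 + 31 + 30 + 31 + 30 + 31 + 31 + 30 + 31 + 30 + 31 + 31 + 29 + 31 + 30 + 31 + 30 + 31 + 31 + 30 + 31 + 30 + 31 + 31 + 28 + 31 + 30 + 31 + 30 + 31 + 31 + 30 + 31 + 30 + 31 + 31 + 28 + 31 + 30 + 31 + 30 + 31 + 31 + 30 + 31 + 30 + 21 = 1767.
The subtraction is earlier − later, so the result is −1767 → -1767.

-1767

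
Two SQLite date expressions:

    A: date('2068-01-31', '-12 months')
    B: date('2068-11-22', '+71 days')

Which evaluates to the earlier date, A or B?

A

A = 2067-01-31.
B = 2069-02-01.
A is earlier.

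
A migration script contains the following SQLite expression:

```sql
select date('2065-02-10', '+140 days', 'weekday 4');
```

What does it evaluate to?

Applying '+140 days' to 2065-02-10: counting 140 days forward gives 2065-06-30.
`weekday 4` advances to the next Thursday; 2065-06-30 is a Tuesday, so it moves forward to 2065-07-02.

2065-07-02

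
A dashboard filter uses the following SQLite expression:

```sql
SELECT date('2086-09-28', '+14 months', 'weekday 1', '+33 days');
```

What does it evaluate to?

2088-01-03

Adding +14 months to 2086-09-28 gives 2087-11-28.
`weekday 1` advances to the next Monday; 2087-11-28 is a Friday, so it moves forward to 2087-12-01.
December 2087 has 31 days; 30 remain after the 1st, so 31 days reach 2088-01-01.
Advancing 2 more days within January lands on 2088-01-03.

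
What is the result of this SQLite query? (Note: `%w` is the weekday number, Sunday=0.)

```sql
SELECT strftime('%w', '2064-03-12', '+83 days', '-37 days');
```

First apply '+83 days', '-37 days': 2064-03-12 → 2064-04-27.
2064-04-27 is a Sunday; with Sunday=0 that is 0.

0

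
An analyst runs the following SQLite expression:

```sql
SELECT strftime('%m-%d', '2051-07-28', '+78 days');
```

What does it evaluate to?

First apply '+78 days': 2051-07-28 → 2051-10-14.
`%m-%d` extracts the month-day: 10-14.

10-14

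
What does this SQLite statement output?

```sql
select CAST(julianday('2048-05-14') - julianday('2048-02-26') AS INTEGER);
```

78

3 days remain in February 2048 after the 26th (29 − 26).
March 2048: 31 days.
April 2048: 30 days.
Then 14 days into May 2048.
Total: 3 + 31 + 30 + 14 = 78.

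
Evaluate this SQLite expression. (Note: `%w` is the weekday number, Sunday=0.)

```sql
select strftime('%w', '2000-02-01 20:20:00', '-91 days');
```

2

First apply '-91 days': 2000-02-01 20:20:00 → 1999-11-02 20:20:00.
1999-11-02 is a Tuesday; with Sunday=0 that is 2.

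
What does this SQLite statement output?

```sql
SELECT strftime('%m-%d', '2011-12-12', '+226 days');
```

First apply '+226 days': 2011-12-12 → 2012-07-25.
`%m-%d` extracts the month-day: 07-25.

07-25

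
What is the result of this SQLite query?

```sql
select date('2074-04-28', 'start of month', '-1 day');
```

`start of month` rewinds 2074-04-28 to 2074-04-01.
Going back 1 day from 2074-04-01 reaches 2074-03-31 (last day of March, 31 days).

2074-03-31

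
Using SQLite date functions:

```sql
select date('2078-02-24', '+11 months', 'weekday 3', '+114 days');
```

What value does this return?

2079-05-19

Adding +11 months to 2078-02-24 gives 2079-01-24.
`weekday 3` advances to the next Wednesday; 2079-01-24 is a Tuesday, so it moves forward to 2079-01-25.
Applying '+114 days' to 2079-01-25: counting 114 days forward gives 2079-05-19.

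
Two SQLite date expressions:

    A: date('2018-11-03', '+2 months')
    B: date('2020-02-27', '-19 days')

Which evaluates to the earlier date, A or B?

A = 2019-01-03.
B = 2020-02-08.
A is earlier.

A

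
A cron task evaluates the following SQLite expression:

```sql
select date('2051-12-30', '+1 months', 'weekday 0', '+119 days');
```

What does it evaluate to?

Adding +1 month to 2051-12-30 gives 2052-01-30.
`weekday 0` advances to the next Sunday; 2052-01-30 is a Tuesday, so it moves forward to 2052-02-04.
Applying '+119 days' to 2052-02-04: counting 119 days forward gives 2052-06-02.

2052-06-02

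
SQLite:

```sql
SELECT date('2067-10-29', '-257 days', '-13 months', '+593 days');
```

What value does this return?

2067-08-30

Applying '-257 days' to 2067-10-29: counting 257 days back gives 2067-02-14.
Adding -13 months to 2067-02-14 gives 2066-01-14.
Applying '+593 days' to 2066-01-14: counting 593 days forward gives 2067-08-30.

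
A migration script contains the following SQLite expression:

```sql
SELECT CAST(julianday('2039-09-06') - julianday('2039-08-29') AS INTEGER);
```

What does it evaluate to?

8

2 days remain in August 2039 after the 29th (31 − 29).
Then 6 days into September 2039.
Total: 2 + 6 = 8.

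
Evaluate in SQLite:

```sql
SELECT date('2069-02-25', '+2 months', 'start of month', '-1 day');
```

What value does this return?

2069-03-31

Adding +2 months to 2069-02-25 gives 2069-04-25.
`start of month` rewinds 2069-04-25 to 2069-04-01.
Going back 1 day from 2069-04-01 reaches 2069-03-31 (last day of March, 31 days).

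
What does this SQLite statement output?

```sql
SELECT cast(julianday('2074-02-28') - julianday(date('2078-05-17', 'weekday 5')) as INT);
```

-1542

`weekday 5` advances to the next Friday; 2078-05-17 is a Tuesday, so it moves forward to 2078-05-20.
0 days remain in February 2074 after the 28th (28 − 28).
Full months from March 2074 through April 2078 contribute their day counts.
Then 20 days into May 2078.
Total: 0 + 31 + 30 + 31 + 30 + 31 + 31 + 30 + 31 + 30 + 31 + 31 + 28 + 31 + 30 + 31 + 30 + 31 + 31 + 30 + 31 + 30 + 31 + 31 + 29 + 31 + 30 + 31 + 30 + 31 + 31 + 30 + 31 + 30 + 31 + 31 + 28 + 31 + 30 + 31 + 30 + 31 + 31 + 30 + 31 + 30 + 31 + 31 + 28 + 31 + 30 + 20 = 1542.
The subtraction is earlier − later, so the result is −1542 → -1542.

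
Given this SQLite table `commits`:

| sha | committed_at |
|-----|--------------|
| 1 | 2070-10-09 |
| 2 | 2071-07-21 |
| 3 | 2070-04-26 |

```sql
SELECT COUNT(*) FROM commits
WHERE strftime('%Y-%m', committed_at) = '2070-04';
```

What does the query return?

1

Rows with year-month 2070-04: 2070-04-26 → 1.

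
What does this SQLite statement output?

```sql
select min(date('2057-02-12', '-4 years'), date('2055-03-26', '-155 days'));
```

2053-02-12

date('2057-02-12', '-4 years') → 2053-02-12.
date('2055-03-26', '-155 days') → 2054-10-22.
Earlier of the two is 2053-02-12.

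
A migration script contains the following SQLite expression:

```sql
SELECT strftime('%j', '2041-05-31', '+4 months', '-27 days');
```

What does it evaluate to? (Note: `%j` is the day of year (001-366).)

247

First apply '+4 months', '-27 days': 2041-05-31 → 2041-09-04.
Day-of-year for 2041-09-04: days since 2041-01-01 inclusive = 247, zero-padded to 247.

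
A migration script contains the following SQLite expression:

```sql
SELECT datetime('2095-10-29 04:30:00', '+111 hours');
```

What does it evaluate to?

2095-11-02 19:30:00

+111 hours from 2095-10-29 04:30:00 is 2095-11-02 19:30:00 (crosses midnight).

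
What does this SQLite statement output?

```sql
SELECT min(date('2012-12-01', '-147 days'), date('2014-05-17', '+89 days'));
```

2012-07-07

date('2012-12-01', '-147 days') → 2012-07-07.
date('2014-05-17', '+89 days') → 2014-08-14.
Earlier of the two is 2012-07-07.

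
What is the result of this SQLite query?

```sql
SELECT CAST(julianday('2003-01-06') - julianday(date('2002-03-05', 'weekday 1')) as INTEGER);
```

301

`weekday 1` advances to the next Monday; 2002-03-05 is a Tuesday, so it moves forward to 2002-03-11.
20 days remain in March 2002 after the 11th (31 − 11).
Full months from April 2002 through December 2002 contribute their day counts.
Then 6 days into January 2003.
Total: 20 + 30 + 31 + 30 + 31 + 31 + 30 + 31 + 30 + 31 + 6 = 301.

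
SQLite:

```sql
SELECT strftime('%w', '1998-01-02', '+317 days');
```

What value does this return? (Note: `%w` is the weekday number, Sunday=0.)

0

First apply '+317 days': 1998-01-02 → 1998-11-15.
1998-11-15 is a Sunday; with Sunday=0 that is 0.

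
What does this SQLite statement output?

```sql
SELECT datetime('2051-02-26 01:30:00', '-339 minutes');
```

339 minutes = 5h 39m; -339 minutes from 2051-02-26 01:30:00 is 2051-02-25 19:51:00 (crosses midnight).

2051-02-25 19:51:00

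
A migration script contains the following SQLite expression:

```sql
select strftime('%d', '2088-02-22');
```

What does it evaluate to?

`%d` extracts the 2-digit day of month: 22.

22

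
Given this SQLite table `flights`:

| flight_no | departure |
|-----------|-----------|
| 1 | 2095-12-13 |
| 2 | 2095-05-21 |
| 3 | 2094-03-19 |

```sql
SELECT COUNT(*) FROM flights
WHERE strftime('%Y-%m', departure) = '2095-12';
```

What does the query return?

1

Rows with year-month 2095-12: 2095-12-13 → 1.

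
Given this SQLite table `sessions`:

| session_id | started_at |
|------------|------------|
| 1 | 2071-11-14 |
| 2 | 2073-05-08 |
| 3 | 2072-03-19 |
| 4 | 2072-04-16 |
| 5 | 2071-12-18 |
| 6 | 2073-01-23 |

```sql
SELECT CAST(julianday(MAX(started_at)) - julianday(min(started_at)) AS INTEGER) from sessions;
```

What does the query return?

541

MIN = 2071-11-14, MAX = 2073-05-08.
16 days remain in November 2071 after the 14th (30 − 14).
Full months from December 2071 through April 2073 contribute their day counts.
Then 8 days into May 2073.
Total: 16 + 31 + 31 + 29 + 31 + 30 + 31 + 30 + 31 + 31 + 30 + 31 + 30 + 31 + 31 + 28 + 31 + 30 + 8 = 541.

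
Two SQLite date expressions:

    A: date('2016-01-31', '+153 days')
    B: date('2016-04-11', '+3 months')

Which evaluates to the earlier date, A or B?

A

A = 2016-07-02.
B = 2016-07-11.
A is earlier.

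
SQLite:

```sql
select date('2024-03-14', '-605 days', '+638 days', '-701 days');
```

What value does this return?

Applying '-605 days' to 2024-03-14: counting 605 days back gives 2022-07-18.
Applying '+638 days' to 2022-07-18: counting 638 days forward gives 2024-04-16.
Applying '-701 days' to 2024-04-16: counting 701 days back gives 2022-05-16.

2022-05-16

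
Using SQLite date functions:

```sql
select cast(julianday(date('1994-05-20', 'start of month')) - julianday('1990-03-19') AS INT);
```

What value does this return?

1504

`start of month` rewinds 1994-05-20 to 1994-05-01.
12 days remain in March 1990 after the 19th (31 − 19).
Full months from April 1990 through April 1994 contribute their day counts.
Then 1 day into May 1994.
Total: 12 + 30 + 31 + 30 + 31 + 31 + 30 + 31 + 30 + 31 + 31 + 28 + 31 + 30 + 31 + 30 + 31 + 31 + 30 + 31 + 30 + 31 + 31 + 29 + 31 + 30 + 31 + 30 + 31 + 31 + 30 + 31 + 30 + 31 + 31 + 28 + 31 + 30 + 31 + 30 + 31 + 31 + 30 + 31 + 30 + 31 + 31 + 28 + 31 + 30 + 1 = 1504.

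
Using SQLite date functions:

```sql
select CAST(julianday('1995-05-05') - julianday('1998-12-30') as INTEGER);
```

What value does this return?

26 days remain in May 1995 after the 5th (31 − 5).
Full months from June 1995 through November 1998 contribute their day counts.
Then 30 days into December 1998.
Total: 26 + 30 + 31 + 31 + 30 + 31 + 30 + 31 + 31 + 29 + 31 + 30 + 31 + 30 + 31 + 31 + 30 + 31 + 30 + 31 + 31 + 28 + 31 + 30 + 31 + 30 + 31 + 31 + 30 + 31 + 30 + 31 + 31 + 28 + 31 + 30 + 31 + 30 + 31 + 31 + 30 + 31 + 30 + 30 = 1335.
The subtraction is earlier − later, so the result is −1335 → -1335.

-1335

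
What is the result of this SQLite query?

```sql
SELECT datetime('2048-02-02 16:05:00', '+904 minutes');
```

2048-02-03 07:09:00

904 minutes = 15h 4m; +904 minutes from 2048-02-02 16:05:00 is 2048-02-03 07:09:00 (crosses midnight).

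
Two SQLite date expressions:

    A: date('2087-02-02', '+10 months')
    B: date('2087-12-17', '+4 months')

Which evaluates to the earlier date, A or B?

A

A = 2087-12-02.
B = 2088-04-17.
A is earlier.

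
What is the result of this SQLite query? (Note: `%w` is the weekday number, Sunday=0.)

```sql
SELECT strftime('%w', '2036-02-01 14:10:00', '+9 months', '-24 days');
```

First apply '+9 months', '-24 days': 2036-02-01 14:10:00 → 2036-10-08 14:10:00.
2036-10-08 is a Wednesday; with Sunday=0 that is 3.

3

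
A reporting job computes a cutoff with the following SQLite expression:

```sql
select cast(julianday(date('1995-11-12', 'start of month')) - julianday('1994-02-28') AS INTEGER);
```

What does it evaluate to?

611

`start of month` rewinds 1995-11-12 to 1995-11-01.
0 days remain in February 1994 after the 28th (28 − 28).
Full months from March 1994 through October 1995 contribute their day counts.
Then 1 day into November 1995.
Total: 0 + 31 + 30 + 31 + 30 + 31 + 31 + 30 + 31 + 30 + 31 + 31 + 28 + 31 + 30 + 31 + 30 + 31 + 31 + 30 + 31 + 1 = 611.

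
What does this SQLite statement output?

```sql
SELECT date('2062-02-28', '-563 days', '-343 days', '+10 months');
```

2060-07-06

Applying '-563 days' to 2062-02-28: counting 563 days back gives 2060-08-14.
Applying '-343 days' to 2060-08-14: counting 343 days back gives 2059-09-06.
Adding +10 months to 2059-09-06 gives 2060-07-06.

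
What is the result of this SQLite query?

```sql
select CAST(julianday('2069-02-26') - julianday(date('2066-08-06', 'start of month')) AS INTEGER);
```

940

`start of month` rewinds 2066-08-06 to 2066-08-01.
30 days remain in August 2066 after the 1st (31 − 1).
Full months from September 2066 through January 2069 contribute their day counts.
Then 26 days into February 2069.
Total: 30 + 30 + 31 + 30 + 31 + 31 + 28 + 31 + 30 + 31 + 30 + 31 + 31 + 30 + 31 + 30 + 31 + 31 + 29 + 31 + 30 + 31 + 30 + 31 + 31 + 30 + 31 + 30 + 31 + 31 + 26 = 940.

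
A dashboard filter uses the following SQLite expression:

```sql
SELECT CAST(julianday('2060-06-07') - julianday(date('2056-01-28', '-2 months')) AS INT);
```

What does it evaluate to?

Adding -2 months to 2056-01-28 gives 2055-11-28.
2 days remain in November 2055 after the 28th (30 − 28).
Full months from December 2055 through May 2060 contribute their day counts.
Then 7 days into June 2060.
Total: 2 + 31 + 31 + 29 + 31 + 30 + 31 + 30 + 31 + 31 + 30 + 31 + 30 + 31 + 31 + 28 + 31 + 30 + 31 + 30 + 31 + 31 + 30 + 31 + 30 + 31 + 31 + 28 + 31 + 30 + 31 + 30 + 31 + 31 + 30 + 31 + 30 + 31 + 31 + 28 + 31 + 30 + 31 + 30 + 31 + 31 + 30 + 31 + 30 + 31 + 31 + 29 + 31 + 30 + 31 + 7 = 1653.

1653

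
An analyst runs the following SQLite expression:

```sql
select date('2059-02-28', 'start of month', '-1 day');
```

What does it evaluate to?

`start of month` rewinds 2059-02-28 to 2059-02-01.
Going back 1 day from 2059-02-01 reaches 2059-01-31 (last day of January, 31 days).

2059-01-31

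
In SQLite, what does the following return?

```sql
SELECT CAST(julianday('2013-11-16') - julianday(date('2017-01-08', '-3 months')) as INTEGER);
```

-1057

Adding -3 months to 2017-01-08 gives 2016-10-08.
14 days remain in November 2013 after the 16th (30 − 16).
Full months from December 2013 through September 2016 contribute their day counts.
Then 8 days into October 2016.
Total: 14 + 31 + 31 + 28 + 31 + 30 + 31 + 30 + 31 + 31 + 30 + 31 + 30 + 31 + 31 + 28 + 31 + 30 + 31 + 30 + 31 + 31 + 30 + 31 + 30 + 31 + 31 + 29 + 31 + 30 + 31 + 30 + 31 + 31 + 30 + 8 = 1057.
The subtraction is earlier − later, so the result is −1057 → -1057.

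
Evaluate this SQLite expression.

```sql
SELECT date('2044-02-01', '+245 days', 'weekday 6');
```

Applying '+245 days' to 2044-02-01: counting 245 days forward gives 2044-10-03.
`weekday 6` advances to the next Saturday; 2044-10-03 is a Monday, so it moves forward to 2044-10-08.

2044-10-08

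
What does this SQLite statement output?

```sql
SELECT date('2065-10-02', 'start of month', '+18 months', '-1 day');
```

2067-03-31

`start of month` rewinds 2065-10-02 to 2065-10-01.
Adding +18 months to 2065-10-01 gives 2067-04-01.
Going back 1 day from 2067-04-01 reaches 2067-03-31 (last day of March, 31 days).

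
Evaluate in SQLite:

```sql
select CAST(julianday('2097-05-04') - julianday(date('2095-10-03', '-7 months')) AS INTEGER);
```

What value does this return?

793

Adding -7 months to 2095-10-03 gives 2095-03-03.
28 days remain in March 2095 after the 3rd (31 − 3).
Full months from April 2095 through April 2097 contribute their day counts.
Then 4 days into May 2097.
Total: 28 + 30 + 31 + 30 + 31 + 31 + 30 + 31 + 30 + 31 + 31 + 29 + 31 + 30 + 31 + 30 + 31 + 31 + 30 + 31 + 30 + 31 + 31 + 28 + 31 + 30 + 4 = 793.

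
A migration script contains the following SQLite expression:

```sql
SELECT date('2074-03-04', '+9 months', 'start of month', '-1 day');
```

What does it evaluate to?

Adding +9 months to 2074-03-04 gives 2074-12-04.
`start of month` rewinds 2074-12-04 to 2074-12-01.
Going back 1 day from 2074-12-01 reaches 2074-11-30 (last day of November, 30 days).

2074-11-30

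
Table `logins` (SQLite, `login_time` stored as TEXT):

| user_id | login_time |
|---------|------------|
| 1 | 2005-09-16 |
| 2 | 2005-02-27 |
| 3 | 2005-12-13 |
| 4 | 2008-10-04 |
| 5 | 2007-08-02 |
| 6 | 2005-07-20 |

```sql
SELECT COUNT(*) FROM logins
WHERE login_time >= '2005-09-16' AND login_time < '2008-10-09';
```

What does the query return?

Rows in [2005-09-16, 2008-10-09): 2005-09-16, 2005-12-13, 2008-10-04, 2007-08-02 → 4 rows.

4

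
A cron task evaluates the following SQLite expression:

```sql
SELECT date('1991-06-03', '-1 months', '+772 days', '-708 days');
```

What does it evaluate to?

Adding -1 month to 1991-06-03 gives 1991-05-03.
Applying '+772 days' to 1991-05-03: counting 772 days forward gives 1993-06-13.
Applying '-708 days' to 1993-06-13: counting 708 days back gives 1991-07-06.

1991-07-06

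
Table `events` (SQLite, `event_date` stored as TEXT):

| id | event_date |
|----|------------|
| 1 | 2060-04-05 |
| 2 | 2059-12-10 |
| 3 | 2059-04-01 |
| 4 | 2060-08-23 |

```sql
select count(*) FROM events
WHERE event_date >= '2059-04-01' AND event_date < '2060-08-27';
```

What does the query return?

Rows in [2059-04-01, 2060-08-27): 2060-04-05, 2059-12-10, 2059-04-01, 2060-08-23 → 4 rows.

4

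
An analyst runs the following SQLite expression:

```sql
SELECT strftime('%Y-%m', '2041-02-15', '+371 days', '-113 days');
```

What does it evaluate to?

2041-10

First apply '+371 days', '-113 days': 2041-02-15 → 2041-10-31.
`%Y-%m` extracts the year-month: 2041-10.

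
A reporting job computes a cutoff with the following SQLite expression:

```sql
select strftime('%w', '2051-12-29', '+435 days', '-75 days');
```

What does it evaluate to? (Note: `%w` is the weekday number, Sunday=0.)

First apply '+435 days', '-75 days': 2051-12-29 → 2052-12-23.
2052-12-23 is a Monday; with Sunday=0 that is 1.

1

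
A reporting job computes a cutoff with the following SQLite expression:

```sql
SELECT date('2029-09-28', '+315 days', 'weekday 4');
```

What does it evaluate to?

Applying '+315 days' to 2029-09-28: counting 315 days forward gives 2030-08-09.
`weekday 4` advances to the next Thursday; 2030-08-09 is a Friday, so it moves forward to 2030-08-15.

2030-08-15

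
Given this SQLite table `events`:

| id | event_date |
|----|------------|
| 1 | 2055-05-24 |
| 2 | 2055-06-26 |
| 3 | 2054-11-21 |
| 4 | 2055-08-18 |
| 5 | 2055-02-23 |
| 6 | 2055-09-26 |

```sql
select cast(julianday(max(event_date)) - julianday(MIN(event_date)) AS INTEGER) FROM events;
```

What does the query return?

MIN = 2054-11-21, MAX = 2055-09-26.
9 days remain in November 2054 after the 21st (30 − 21).
Full months from December 2054 through August 2055 contribute their day counts.
Then 26 days into September 2055.
Total: 9 + 31 + 31 + 28 + 31 + 30 + 31 + 30 + 31 + 31 + 26 = 309.

309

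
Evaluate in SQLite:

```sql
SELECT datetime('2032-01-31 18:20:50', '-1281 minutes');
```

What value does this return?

2032-01-30 20:59:50

1281 minutes = 21h 21m; -1281 minutes from 2032-01-31 18:20:50 is 2032-01-30 20:59:50 (crosses midnight).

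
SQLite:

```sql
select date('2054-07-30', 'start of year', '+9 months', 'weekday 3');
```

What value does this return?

2054-10-07

`start of year` rewinds 2054-07-30 to 2054-01-01.
Adding +9 months to 2054-01-01 gives 2054-10-01.
`weekday 3` advances to the next Wednesday; 2054-10-01 is a Thursday, so it moves forward to 2054-10-07.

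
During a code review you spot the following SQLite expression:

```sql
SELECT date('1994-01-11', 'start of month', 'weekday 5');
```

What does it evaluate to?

`start of month` rewinds 1994-01-11 to 1994-01-01.
`weekday 5` advances to the next Friday; 1994-01-01 is a Saturday, so it moves forward to 1994-01-07.

1994-01-07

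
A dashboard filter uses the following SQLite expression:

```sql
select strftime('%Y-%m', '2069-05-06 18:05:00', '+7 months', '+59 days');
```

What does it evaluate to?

First apply '+7 months', '+59 days': 2069-05-06 18:05:00 → 2070-02-03 18:05:00.
`%Y-%m` extracts the year-month: 2070-02.

2070-02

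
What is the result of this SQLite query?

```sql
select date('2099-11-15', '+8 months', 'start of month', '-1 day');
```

Adding +8 months to 2099-11-15 gives 2100-07-15.
`start of month` rewinds 2100-07-15 to 2100-07-01.
Going back 1 day from 2100-07-01 reaches 2100-06-30 (last day of June, 30 days).

2100-06-30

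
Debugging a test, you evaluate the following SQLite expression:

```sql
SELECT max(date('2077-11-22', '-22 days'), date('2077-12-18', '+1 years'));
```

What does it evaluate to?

date('2077-11-22', '-22 days') → 2077-10-31.
date('2077-12-18', '+1 years') → 2078-12-18.
Later of the two is 2078-12-18.

2078-12-18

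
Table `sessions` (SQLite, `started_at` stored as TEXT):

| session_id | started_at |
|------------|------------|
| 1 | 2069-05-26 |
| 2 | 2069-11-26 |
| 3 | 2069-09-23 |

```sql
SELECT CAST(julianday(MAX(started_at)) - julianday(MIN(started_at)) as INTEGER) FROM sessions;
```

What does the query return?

184

MIN = 2069-05-26, MAX = 2069-11-26.
5 days remain in May 2069 after the 26th (31 − 26).
June 2069: 30 days.
July 2069: 31 days.
August 2069: 31 days.
September 2069: 30 days.
October 2069: 31 days.
Then 26 days into November 2069.
Total: 5 + 30 + 31 + 31 + 30 + 31 + 26 = 184.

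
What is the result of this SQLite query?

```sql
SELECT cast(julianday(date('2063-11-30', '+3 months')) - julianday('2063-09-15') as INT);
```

168

Adding +3 months to 2063-11-30 targets 2064-02-30. February 2064 has only 29 days, so SQLite normalizes the 1-day overflow forward to 2064-03-01.
15 days remain in September 2063 after the 15th (30 − 15).
October 2063: 31 days.
November 2063: 30 days.
December 2063: 31 days.
January 2064: 31 days.
February 2064: 29 days (leap year).
Then 1 day into March 2064.
Total: 15 + 31 + 30 + 31 + 31 + 29 + 1 = 168.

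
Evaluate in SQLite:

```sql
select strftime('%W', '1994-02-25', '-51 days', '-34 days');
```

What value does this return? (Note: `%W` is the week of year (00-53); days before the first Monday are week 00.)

First apply '-51 days', '-34 days': 1994-02-25 → 1993-12-02.
1993-12-02 is a Thursday. SQLite's %W counts Mondays since the year started; the result is 48.

48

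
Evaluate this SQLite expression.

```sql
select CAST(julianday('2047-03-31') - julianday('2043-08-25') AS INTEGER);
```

6 days remain in August 2043 after the 25th (31 − 25).
Full months from September 2043 through February 2047 contribute their day counts.
Then 31 days into March 2047.
Total: 6 + 30 + 31 + 30 + 31 + 31 + 29 + 31 + 30 + 31 + 30 + 31 + 31 + 30 + 31 + 30 + 31 + 31 + 28 + 31 + 30 + 31 + 30 + 31 + 31 + 30 + 31 + 30 + 31 + 31 + 28 + 31 + 30 + 31 + 30 + 31 + 31 + 30 + 31 + 30 + 31 + 31 + 28 + 31 = 1314.

1314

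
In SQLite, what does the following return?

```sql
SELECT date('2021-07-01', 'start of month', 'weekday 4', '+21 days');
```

2021-07-22

`start of month` rewinds 2021-07-01 to 2021-07-01.
`weekday 4` advances to the next Thursday; 2021-07-01 is already a Thursday, so it stays at 2021-07-01.
Advancing 21 more days within July lands on 2021-07-22.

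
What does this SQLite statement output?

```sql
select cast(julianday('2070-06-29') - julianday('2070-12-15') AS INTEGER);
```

-169

1 day remains in June 2070 after the 29th (30 − 29).
July 2070: 31 days.
August 2070: 31 days.
September 2070: 30 days.
October 2070: 31 days.
November 2070: 30 days.
Then 15 days into December 2070.
Total: 1 + 31 + 31 + 30 + 31 + 30 + 15 = 169.
The subtraction is earlier − later, so the result is −169 → -169.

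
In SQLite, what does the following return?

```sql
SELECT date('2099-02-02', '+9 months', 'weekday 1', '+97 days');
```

2100-02-07

Adding +9 months to 2099-02-02 gives 2099-11-02.
`weekday 1` advances to the next Monday; 2099-11-02 is already a Monday, so it stays at 2099-11-02.
Applying '+97 days' to 2099-11-02: counting 97 days forward gives 2100-02-07.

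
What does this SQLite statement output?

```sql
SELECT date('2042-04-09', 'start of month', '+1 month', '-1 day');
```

`start of month` rewinds 2042-04-09 to 2042-04-01.
Adding +1 month to 2042-04-01 gives 2042-05-01.
Going back 1 day from 2042-05-01 reaches 2042-04-30 (last day of April, 30 days).

2042-04-30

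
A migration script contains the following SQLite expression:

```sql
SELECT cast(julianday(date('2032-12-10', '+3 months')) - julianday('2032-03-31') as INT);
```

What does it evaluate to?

344

Adding +3 months to 2032-12-10 gives 2033-03-10.
0 days remain in March 2032 after the 31st (31 − 31).
Full months from April 2032 through February 2033 contribute their day counts.
Then 10 days into March 2033.
Total: 0 + 30 + 31 + 30 + 31 + 31 + 30 + 31 + 30 + 31 + 31 + 28 + 10 = 344.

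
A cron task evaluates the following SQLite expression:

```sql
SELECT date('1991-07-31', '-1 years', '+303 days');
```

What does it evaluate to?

1991-05-30

Adding -1 year to 1991-07-31 gives 1990-07-31.
Applying '+303 days' to 1990-07-31: counting 303 days forward gives 1991-05-30.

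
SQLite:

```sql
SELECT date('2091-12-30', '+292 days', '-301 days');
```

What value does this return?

Applying '+292 days' to 2091-12-30: counting 292 days forward gives 2092-10-17.
Applying '-301 days' to 2092-10-17: counting 301 days back gives 2091-12-21.

2091-12-21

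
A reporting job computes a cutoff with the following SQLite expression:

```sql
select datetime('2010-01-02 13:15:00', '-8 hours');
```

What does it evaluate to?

-8 hours from 2010-01-02 13:15:00 is 2010-01-02 05:15:00.

2010-01-02 05:15:00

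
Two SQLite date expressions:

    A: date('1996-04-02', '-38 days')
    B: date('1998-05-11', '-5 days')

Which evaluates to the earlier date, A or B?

A = 1996-02-24.
B = 1998-05-06.
A is earlier.

A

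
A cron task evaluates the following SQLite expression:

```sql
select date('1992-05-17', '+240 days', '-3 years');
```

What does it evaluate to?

Applying '+240 days' to 1992-05-17: counting 240 days forward gives 1993-01-12.
Adding -3 years to 1993-01-12 gives 1990-01-12.

1990-01-12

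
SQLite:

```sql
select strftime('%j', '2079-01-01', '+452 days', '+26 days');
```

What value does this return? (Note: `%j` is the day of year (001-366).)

First apply '+452 days', '+26 days': 2079-01-01 → 2080-04-23.
Day-of-year for 2080-04-23: days since 2080-01-01 inclusive = 114, zero-padded to 114.

114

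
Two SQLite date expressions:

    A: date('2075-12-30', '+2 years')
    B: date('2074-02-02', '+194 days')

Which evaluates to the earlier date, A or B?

B

A = 2077-12-30.
B = 2074-08-15.
B is earlier.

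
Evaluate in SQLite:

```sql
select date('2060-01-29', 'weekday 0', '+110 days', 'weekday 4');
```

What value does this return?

2060-05-27

`weekday 0` advances to the next Sunday; 2060-01-29 is a Thursday, so it moves forward to 2060-02-01.
Applying '+110 days' to 2060-02-01: counting 110 days forward gives 2060-05-21.
`weekday 4` advances to the next Thursday; 2060-05-21 is a Friday, so it moves forward to 2060-05-27.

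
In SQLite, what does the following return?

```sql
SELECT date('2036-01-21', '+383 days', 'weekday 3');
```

2037-02-11

Applying '+383 days' to 2036-01-21: counting 383 days forward gives 2037-02-07.
`weekday 3` advances to the next Wednesday; 2037-02-07 is a Saturday, so it moves forward to 2037-02-11.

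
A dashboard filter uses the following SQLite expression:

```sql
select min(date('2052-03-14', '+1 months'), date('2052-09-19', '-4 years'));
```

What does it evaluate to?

date('2052-03-14', '+1 months') → 2052-04-14.
date('2052-09-19', '-4 years') → 2048-09-19.
Earlier of the two is 2048-09-19.

2048-09-19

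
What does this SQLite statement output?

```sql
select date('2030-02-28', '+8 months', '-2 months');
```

2030-08-28

Adding +8 months to 2030-02-28 gives 2030-10-28.
Adding -2 months to 2030-10-28 gives 2030-08-28.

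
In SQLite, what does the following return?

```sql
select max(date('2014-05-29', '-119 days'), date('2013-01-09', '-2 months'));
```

2014-01-30

date('2014-05-29', '-119 days') → 2014-01-30.
date('2013-01-09', '-2 months') → 2012-11-09.
Later of the two is 2014-01-30.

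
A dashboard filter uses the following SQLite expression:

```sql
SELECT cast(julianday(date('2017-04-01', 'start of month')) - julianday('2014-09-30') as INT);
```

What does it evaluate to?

914

`start of month` rewinds 2017-04-01 to 2017-04-01.
0 days remain in September 2014 after the 30th (30 − 30).
Full months from October 2014 through March 2017 contribute their day counts.
Then 1 day into April 2017.
Total: 0 + 31 + 30 + 31 + 31 + 28 + 31 + 30 + 31 + 30 + 31 + 31 + 30 + 31 + 30 + 31 + 31 + 29 + 31 + 30 + 31 + 30 + 31 + 31 + 30 + 31 + 30 + 31 + 31 + 28 + 31 + 1 = 914.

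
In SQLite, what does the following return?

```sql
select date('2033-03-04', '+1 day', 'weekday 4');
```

2033-03-10

Advancing 1 more day within March lands on 2033-03-05.
`weekday 4` advances to the next Thursday; 2033-03-05 is a Saturday, so it moves forward to 2033-03-10.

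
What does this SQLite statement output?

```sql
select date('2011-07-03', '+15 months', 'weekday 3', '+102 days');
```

Adding +15 months to 2011-07-03 gives 2012-10-03.
`weekday 3` advances to the next Wednesday; 2012-10-03 is already a Wednesday, so it stays at 2012-10-03.
Applying '+102 days' to 2012-10-03: counting 102 days forward gives 2013-01-13.

2013-01-13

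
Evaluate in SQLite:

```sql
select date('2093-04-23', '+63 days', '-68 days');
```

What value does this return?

2093-04-18

Applying '+63 days' to 2093-04-23: counting 63 days forward gives 2093-06-25.
Applying '-68 days' to 2093-06-25: counting 68 days back gives 2093-04-18.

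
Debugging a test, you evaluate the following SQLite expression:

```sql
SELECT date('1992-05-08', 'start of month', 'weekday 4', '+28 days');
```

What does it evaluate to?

`start of month` rewinds 1992-05-08 to 1992-05-01.
`weekday 4` advances to the next Thursday; 1992-05-01 is a Friday, so it moves forward to 1992-05-07.
May 1992 has 31 days; 24 remain after the 7th, so 25 days reach 1992-06-01.
Advancing 3 more days within June lands on 1992-06-04.

1992-06-04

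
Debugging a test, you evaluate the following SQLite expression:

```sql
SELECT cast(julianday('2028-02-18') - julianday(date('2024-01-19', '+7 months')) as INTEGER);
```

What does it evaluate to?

Adding +7 months to 2024-01-19 gives 2024-08-19.
12 days remain in August 2024 after the 19th (31 − 19).
Full months from September 2024 through January 2028 contribute their day counts.
Then 18 days into February 2028.
Total: 12 + 30 + 31 + 30 + 31 + 31 + 28 + 31 + 30 + 31 + 30 + 31 + 31 + 30 + 31 + 30 + 31 + 31 + 28 + 31 + 30 + 31 + 30 + 31 + 31 + 30 + 31 + 30 + 31 + 31 + 28 + 31 + 30 + 31 + 30 + 31 + 31 + 30 + 31 + 30 + 31 + 31 + 18 = 1278.

1278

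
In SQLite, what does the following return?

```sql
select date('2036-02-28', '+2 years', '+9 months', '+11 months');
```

Adding +2 years to 2036-02-28 gives 2038-02-28.
Adding +9 months to 2038-02-28 gives 2038-11-28.
Adding +11 months to 2038-11-28 gives 2039-10-28.

2039-10-28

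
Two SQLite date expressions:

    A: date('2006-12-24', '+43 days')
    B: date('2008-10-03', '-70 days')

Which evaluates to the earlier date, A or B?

A

A = 2007-02-05.
B = 2008-07-25.
A is earlier.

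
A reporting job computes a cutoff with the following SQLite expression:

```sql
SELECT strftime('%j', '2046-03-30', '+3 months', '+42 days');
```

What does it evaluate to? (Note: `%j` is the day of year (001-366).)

First apply '+3 months', '+42 days': 2046-03-30 → 2046-08-11.
Day-of-year for 2046-08-11: days since 2046-01-01 inclusive = 223, zero-padded to 223.

223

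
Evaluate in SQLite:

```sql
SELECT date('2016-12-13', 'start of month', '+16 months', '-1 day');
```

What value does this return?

2018-03-31

`start of month` rewinds 2016-12-13 to 2016-12-01.
Adding +16 months to 2016-12-01 gives 2018-04-01.
Going back 1 day from 2018-04-01 reaches 2018-03-31 (last day of March, 31 days).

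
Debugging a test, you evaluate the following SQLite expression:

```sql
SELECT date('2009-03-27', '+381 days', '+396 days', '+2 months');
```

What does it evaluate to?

2011-07-13

Applying '+381 days' to 2009-03-27: counting 381 days forward gives 2010-04-12.
Applying '+396 days' to 2010-04-12: counting 396 days forward gives 2011-05-13.
Adding +2 months to 2011-05-13 gives 2011-07-13.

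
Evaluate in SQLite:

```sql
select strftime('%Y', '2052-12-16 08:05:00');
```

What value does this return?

2052

`%Y` extracts the 4-digit year: 2052.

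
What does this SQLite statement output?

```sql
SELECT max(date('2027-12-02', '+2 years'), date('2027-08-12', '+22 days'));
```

date('2027-12-02', '+2 years') → 2029-12-02.
date('2027-08-12', '+22 days') → 2027-09-03.
Later of the two is 2029-12-02.

2029-12-02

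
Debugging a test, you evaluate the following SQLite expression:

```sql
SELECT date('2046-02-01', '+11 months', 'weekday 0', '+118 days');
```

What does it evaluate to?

Adding +11 months to 2046-02-01 gives 2047-01-01.
`weekday 0` advances to the next Sunday; 2047-01-01 is a Tuesday, so it moves forward to 2047-01-06.
Applying '+118 days' to 2047-01-06: counting 118 days forward gives 2047-05-04.

2047-05-04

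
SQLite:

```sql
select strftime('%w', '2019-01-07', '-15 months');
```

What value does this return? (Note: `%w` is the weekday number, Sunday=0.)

6

First apply '-15 months': 2019-01-07 → 2017-10-07.
2017-10-07 is a Saturday; with Sunday=0 that is 6.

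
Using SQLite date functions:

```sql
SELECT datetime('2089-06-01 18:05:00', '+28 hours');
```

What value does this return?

+28 hours from 2089-06-01 18:05:00 is 2089-06-02 22:05:00 (crosses midnight).

2089-06-02 22:05:00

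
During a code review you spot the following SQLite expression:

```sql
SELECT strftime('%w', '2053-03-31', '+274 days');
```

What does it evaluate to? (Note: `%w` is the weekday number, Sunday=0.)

First apply '+274 days': 2053-03-31 → 2053-12-30.
2053-12-30 is a Tuesday; with Sunday=0 that is 2.

2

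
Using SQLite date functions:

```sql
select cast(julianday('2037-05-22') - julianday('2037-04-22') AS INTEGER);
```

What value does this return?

8 days remain in April 2037 after the 22nd (30 − 22).
Then 22 days into May 2037.
Total: 8 + 22 = 30.

30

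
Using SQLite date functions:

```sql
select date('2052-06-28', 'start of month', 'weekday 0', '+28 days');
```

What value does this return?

`start of month` rewinds 2052-06-28 to 2052-06-01.
`weekday 0` advances to the next Sunday; 2052-06-01 is a Saturday, so it moves forward to 2052-06-02.
Advancing 28 more days within June lands on 2052-06-30.

2052-06-30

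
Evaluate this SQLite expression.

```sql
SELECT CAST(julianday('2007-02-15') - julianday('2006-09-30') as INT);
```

0 days remain in September 2006 after the 30th (30 − 30).
October 2006: 31 days.
November 2006: 30 days.
December 2006: 31 days.
January 2007: 31 days.
Then 15 days into February 2007.
Total: 0 + 31 + 30 + 31 + 31 + 15 = 138.

138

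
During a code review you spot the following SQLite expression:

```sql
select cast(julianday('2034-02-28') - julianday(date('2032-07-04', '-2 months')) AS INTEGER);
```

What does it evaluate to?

Adding -2 months to 2032-07-04 gives 2032-05-04.
27 days remain in May 2032 after the 4th (31 − 4).
Full months from June 2032 through January 2034 contribute their day counts.
Then 28 days into February 2034.
Total: 27 + 30 + 31 + 31 + 30 + 31 + 30 + 31 + 31 + 28 + 31 + 30 + 31 + 30 + 31 + 31 + 30 + 31 + 30 + 31 + 31 + 28 = 665.

665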